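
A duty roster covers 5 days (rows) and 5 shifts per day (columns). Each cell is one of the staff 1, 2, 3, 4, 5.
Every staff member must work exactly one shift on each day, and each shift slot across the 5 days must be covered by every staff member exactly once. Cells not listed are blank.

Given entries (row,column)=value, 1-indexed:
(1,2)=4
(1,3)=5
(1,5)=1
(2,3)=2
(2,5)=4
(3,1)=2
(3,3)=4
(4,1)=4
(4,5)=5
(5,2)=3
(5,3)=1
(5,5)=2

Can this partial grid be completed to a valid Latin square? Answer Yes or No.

No day or shift among the givens repeats a symbol, and propagating forced cells runs into no contradiction.
One valid completion exists (for instance, 3 4 5 2 1 / 1 5 2 3 4 / 2 1 4 5 3 / 4 2 3 1 5 / 5 3 1 4 2).

Yes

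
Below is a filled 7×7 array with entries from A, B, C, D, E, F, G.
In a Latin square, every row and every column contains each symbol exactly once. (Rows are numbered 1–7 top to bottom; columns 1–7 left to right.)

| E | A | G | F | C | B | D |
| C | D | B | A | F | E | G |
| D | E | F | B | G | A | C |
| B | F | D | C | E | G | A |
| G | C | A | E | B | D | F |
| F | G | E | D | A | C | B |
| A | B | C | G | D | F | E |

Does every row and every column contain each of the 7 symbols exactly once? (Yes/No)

Each row is a permutation of the 7 symbols, and so is each column.

Yes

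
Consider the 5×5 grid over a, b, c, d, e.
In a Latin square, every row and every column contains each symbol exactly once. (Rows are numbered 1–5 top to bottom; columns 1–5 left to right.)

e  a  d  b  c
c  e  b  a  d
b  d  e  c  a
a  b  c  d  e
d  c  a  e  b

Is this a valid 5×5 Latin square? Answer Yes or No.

Yes

Each row is a permutation of the 5 symbols, and so is each column.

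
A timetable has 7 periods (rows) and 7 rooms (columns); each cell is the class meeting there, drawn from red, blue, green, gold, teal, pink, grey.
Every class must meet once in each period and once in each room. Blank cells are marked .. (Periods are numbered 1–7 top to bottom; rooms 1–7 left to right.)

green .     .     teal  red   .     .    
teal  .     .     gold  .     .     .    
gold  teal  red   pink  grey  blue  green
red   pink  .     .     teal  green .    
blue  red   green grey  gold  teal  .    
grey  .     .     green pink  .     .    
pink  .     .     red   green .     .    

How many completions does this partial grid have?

Period 1, room 2: eliminating its period and room leaves {blue, gold, grey}.
Period 1, room 3: eliminating its period and room leaves {blue, gold, pink, grey}.
Period 1, room 6: eliminating its period and room leaves {gold, pink, grey}.
Period 1, room 7: eliminating its period and room leaves {blue, gold, pink, grey}.
Period 2, room 2: eliminating its period and room leaves {blue, green, grey}.
Period 2, room 3: eliminating its period and room leaves {blue, pink, grey}.
Period 2, room 5: eliminating its period and room leaves {blue}.
Period 2, room 6: eliminating its period and room leaves {red, pink, grey}.
Period 2, room 7: eliminating its period and room leaves {red, blue, pink, grey}.
Period 4, room 3: eliminating its period and room leaves {blue, gold, grey}.
Period 4, room 4: eliminating its period and room leaves {blue}.
Period 4, room 7: eliminating its period and room leaves {blue, gold, grey}.
Period 5, room 7: eliminating its period and room leaves {pink}.
Period 6, room 2: eliminating its period and room leaves {blue, gold}.
Period 6, room 3: eliminating its period and room leaves {blue, gold, teal}.
Period 6, room 6: eliminating its period and room leaves {red, gold}.
Period 6, room 7: eliminating its period and room leaves {red, blue, gold, teal}.
Period 7, room 2: eliminating its period and room leaves {blue, gold, grey}.
Period 7, room 3: eliminating its period and room leaves {blue, gold, teal, grey}.
Period 7, room 6: eliminating its period and room leaves {gold, grey}.
Period 7, room 7: eliminating its period and room leaves {blue, gold, teal, grey}.
Enumerating the assignments across these blanks that avoid any period or room repeat gives 14 completions.

14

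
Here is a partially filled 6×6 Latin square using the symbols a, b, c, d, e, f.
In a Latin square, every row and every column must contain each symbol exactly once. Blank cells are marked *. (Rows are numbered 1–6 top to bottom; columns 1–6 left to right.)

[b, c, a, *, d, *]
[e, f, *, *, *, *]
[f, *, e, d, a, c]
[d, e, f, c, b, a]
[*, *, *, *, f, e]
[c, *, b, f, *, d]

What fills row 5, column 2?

Row 1, column 4: row 1 has {a, b, c, d} and column 4 has {c, d, f}, leaving only e.
Row 1, column 6: row 1 has {a, b, c, d, e} and column 6 has {a, c, d, e}, leaving only f.
Row 2, column 5: row 2 has {e, f} and column 5 has {a, b, d, f}, leaving only c.
Row 2, column 3: row 2 has {c, e, f} and column 3 has {a, b, e, f}, leaving only d.
Row 2, column 6: row 2 has {c, d, e, f} and column 6 has {a, c, d, e, f}, leaving only b.
Row 2, column 4: row 2 has {b, c, d, e, f} and column 4 has {c, d, e, f}, leaving only a.
Row 3, column 2: row 3 has {a, c, d, e, f} and column 2 has {c, e, f}, leaving only b.
Row 5, column 1: row 5 has {e, f} and column 1 has {b, c, d, e, f}, leaving only a.
Row 5 already has {a, e, f} and column 2 already has {b, c, e, f}, so row 5, column 2 must be d.

d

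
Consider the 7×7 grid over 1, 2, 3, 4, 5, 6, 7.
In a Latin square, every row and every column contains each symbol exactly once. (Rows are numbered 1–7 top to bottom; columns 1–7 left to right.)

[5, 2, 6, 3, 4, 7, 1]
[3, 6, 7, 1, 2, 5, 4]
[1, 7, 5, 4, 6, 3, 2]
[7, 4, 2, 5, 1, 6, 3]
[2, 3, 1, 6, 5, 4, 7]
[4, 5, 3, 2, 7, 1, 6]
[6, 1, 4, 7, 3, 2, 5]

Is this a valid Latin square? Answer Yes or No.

Each row is a permutation of the 7 symbols, and so is each column.

Yes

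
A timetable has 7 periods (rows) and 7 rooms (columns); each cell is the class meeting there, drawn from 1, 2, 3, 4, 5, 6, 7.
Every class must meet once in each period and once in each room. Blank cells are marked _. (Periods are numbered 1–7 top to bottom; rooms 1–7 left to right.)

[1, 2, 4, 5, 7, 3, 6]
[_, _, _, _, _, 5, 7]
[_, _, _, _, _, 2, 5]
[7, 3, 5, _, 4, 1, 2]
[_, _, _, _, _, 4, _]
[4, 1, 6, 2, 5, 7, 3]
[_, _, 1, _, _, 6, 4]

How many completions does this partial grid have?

Period 2, room 1: eliminating its period and room leaves {2, 3, 6}.
Period 2, room 2: eliminating its period and room leaves {4, 6}.
Period 2, room 3: eliminating its period and room leaves {2, 3}.
Period 2, room 4: eliminating its period and room leaves {1, 3, 4, 6}.
Period 2, room 5: eliminating its period and room leaves {1, 2, 3, 6}.
Period 3, room 1: eliminating its period and room leaves {3, 6}.
Period 3, room 2: eliminating its period and room leaves {4, 6, 7}.
Period 3, room 3: eliminating its period and room leaves {3, 7}.
Period 3, room 4: eliminating its period and room leaves {1, 3, 4, 6, 7}.
Period 3, room 5: eliminating its period and room leaves {1, 3, 6}.
Period 4, room 4: eliminating its period and room leaves {6}.
Period 5, room 1: eliminating its period and room leaves {2, 3, 5, 6}.
Period 5, room 2: eliminating its period and room leaves {5, 6, 7}.
Period 5, room 3: eliminating its period and room leaves {2, 3, 7}.
Period 5, room 4: eliminating its period and room leaves {1, 3, 6, 7}.
Period 5, room 5: eliminating its period and room leaves {1, 2, 3, 6}.
Period 5, room 7: eliminating its period and room leaves {1}.
Period 7, room 1: eliminating its period and room leaves {2, 3, 5}.
Period 7, room 2: eliminating its period and room leaves {5, 7}.
Period 7, room 4: eliminating its period and room leaves {3, 7}.
Period 7, room 5: eliminating its period and room leaves {2, 3}.
Enumerating the assignments across these blanks that avoid any period or room repeat gives 8 completions.

8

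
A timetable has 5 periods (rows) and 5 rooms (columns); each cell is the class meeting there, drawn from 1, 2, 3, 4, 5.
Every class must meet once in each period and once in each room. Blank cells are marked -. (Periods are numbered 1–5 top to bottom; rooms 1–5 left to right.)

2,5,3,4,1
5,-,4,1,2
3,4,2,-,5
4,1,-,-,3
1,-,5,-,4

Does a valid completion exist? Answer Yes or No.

Period 3, room 4: period 3 together with room 4 already contain {1, 2, 3, 4, 5} — every symbol — so nothing can go there. The grid has no valid completion.

No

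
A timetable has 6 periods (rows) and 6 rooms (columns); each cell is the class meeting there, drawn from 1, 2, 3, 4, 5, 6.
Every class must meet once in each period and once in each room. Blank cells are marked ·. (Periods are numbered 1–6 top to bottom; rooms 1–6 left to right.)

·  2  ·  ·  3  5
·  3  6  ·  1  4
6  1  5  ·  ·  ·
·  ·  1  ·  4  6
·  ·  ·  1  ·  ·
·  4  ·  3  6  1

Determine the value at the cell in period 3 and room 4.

Period 1, room 3: period 1 has {2, 3, 5} and room 3 has {1, 5, 6}, leaving only 4.
Period 1, room 1: period 1 has {2, 3, 4, 5} and room 1 has {6}, leaving only 1.
Period 1, room 4: period 1 has {1, 2, 3, 4, 5} and room 4 has {1, 3}, leaving only 6.
Period 3, room 5: period 3 has {1, 5, 6} and room 5 has {1, 3, 4, 6}, leaving only 2.
Period 3 already has {1, 2, 5, 6} and room 4 already has {1, 3, 6}, so period 3, room 4 must be 4.

4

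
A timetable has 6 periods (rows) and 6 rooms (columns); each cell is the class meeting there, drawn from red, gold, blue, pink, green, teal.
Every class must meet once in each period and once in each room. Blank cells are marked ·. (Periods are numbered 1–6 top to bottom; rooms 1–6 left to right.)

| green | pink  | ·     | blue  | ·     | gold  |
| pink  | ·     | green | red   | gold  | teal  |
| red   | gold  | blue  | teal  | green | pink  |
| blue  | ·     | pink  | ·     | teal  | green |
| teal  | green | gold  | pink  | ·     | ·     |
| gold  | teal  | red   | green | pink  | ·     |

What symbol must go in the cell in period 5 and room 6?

Period 1, room 3: period 1 has {gold, blue, pink, green} and room 3 has {red, gold, blue, pink, green}, leaving only teal.
Period 1, room 5: period 1 has {gold, blue, pink, green, teal} and room 5 has {gold, pink, green, teal}, leaving only red.
Period 2, room 2: period 2 has {red, gold, pink, green, teal} and room 2 has {gold, pink, green, teal}, leaving only blue.
Period 4, room 2: period 4 has {blue, pink, green, teal} and room 2 has {gold, blue, pink, green, teal}, leaving only red.
Period 4, room 4: period 4 has {red, blue, pink, green, teal} and room 4 has {red, blue, pink, green, teal}, leaving only gold.
Period 5, room 5: period 5 has {gold, pink, green, teal} and room 5 has {red, gold, pink, green, teal}, leaving only blue.
Period 5 already has {gold, blue, pink, green, teal} and room 6 already has {gold, pink, green, teal}, so period 5, room 6 must be red.

red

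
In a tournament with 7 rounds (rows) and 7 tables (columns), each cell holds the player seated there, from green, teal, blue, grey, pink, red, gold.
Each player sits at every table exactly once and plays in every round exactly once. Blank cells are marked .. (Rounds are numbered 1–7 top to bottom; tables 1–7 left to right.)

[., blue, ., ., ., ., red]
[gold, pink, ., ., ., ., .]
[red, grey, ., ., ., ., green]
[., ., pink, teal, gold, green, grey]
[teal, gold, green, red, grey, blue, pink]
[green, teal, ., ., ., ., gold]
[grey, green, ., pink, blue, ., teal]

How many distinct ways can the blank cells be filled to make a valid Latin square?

8

Round 1, table 1: eliminating its round and table leaves {pink}.
Round 1, table 3: eliminating its round and table leaves {teal, grey, gold}.
Round 1, table 4: eliminating its round and table leaves {green, grey, gold}.
Round 1, table 5: eliminating its round and table leaves {green, teal, pink}.
Round 1, table 6: eliminating its round and table leaves {teal, grey, pink, gold}.
Round 2, table 3: eliminating its round and table leaves {teal, blue, grey, red}.
Round 2, table 4: eliminating its round and table leaves {green, blue, grey}.
Round 2, table 5: eliminating its round and table leaves {green, teal, red}.
Round 2, table 6: eliminating its round and table leaves {teal, grey, red}.
Round 2, table 7: eliminating its round and table leaves {blue}.
Round 3, table 3: eliminating its round and table leaves {teal, blue, gold}.
Round 3, table 4: eliminating its round and table leaves {blue, gold}.
Round 3, table 5: eliminating its round and table leaves {teal, pink}.
Round 3, table 6: eliminating its round and table leaves {teal, pink, gold}.
Round 4, table 1: eliminating its round and table leaves {blue}.
Round 4, table 2: eliminating its round and table leaves {red}.
Round 6, table 3: eliminating its round and table leaves {blue, grey, red}.
Round 6, table 4: eliminating its round and table leaves {blue, grey}.
Round 6, table 5: eliminating its round and table leaves {pink, red}.
Round 6, table 6: eliminating its round and table leaves {grey, pink, red}.
Round 7, table 3: eliminating its round and table leaves {red, gold}.
Round 7, table 6: eliminating its round and table leaves {red, gold}.
Enumerating the assignments across these blanks that avoid any round or table repeat gives 8 completions.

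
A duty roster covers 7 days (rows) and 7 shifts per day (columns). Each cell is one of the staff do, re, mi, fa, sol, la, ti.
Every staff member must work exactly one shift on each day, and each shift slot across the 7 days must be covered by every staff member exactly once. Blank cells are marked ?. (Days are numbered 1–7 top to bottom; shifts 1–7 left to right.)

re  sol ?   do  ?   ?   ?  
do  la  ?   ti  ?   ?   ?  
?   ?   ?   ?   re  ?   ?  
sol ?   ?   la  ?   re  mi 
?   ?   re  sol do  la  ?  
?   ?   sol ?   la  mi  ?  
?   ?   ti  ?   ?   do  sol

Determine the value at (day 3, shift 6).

Day 3, shift 6 is narrowed to {fa, sol, ti}.
If it were fa, propagating the remaining blanks reaches a contradiction.
If it were ti, propagating the remaining blanks reaches a contradiction.
So day 3, shift 6 must be sol.

sol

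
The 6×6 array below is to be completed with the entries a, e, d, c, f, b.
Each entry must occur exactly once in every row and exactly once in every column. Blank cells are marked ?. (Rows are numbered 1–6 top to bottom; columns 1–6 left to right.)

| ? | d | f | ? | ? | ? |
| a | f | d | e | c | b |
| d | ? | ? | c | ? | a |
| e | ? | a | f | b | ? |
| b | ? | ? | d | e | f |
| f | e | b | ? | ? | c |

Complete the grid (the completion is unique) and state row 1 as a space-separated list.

Row 1, column 1: row 1 has {d, f} and column 1 has {a, e, d, f, b}, leaving only c.
Row 1, column 5: row 1 has {d, c, f} and column 5 has {e, c, b}, leaving only a.
Row 1, column 4: row 1 has {a, d, c, f} and column 4 has {e, d, c, f}, leaving only b.
Row 1, column 6: row 1 has {a, d, c, f, b} and column 6 has {a, c, f, b}, leaving only e.
So row 1 reads: c d f b a e.

c d f b a e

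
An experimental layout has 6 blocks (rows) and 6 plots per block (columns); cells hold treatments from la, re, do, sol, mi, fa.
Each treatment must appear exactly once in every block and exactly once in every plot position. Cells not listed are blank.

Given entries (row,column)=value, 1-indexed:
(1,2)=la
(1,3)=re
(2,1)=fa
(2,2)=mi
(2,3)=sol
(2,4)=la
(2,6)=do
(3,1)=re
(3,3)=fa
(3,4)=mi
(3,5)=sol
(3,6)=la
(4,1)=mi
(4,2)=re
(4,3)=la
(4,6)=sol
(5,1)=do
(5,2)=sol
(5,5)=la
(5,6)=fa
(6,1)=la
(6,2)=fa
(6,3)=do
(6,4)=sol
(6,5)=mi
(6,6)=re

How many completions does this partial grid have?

Block 1, plot 1: eliminating its block and plot leaves {sol}.
Block 1, plot 4: eliminating its block and plot leaves {do, fa}.
Block 1, plot 5: eliminating its block and plot leaves {do, fa}.
Block 1, plot 6: eliminating its block and plot leaves {mi}.
Block 2, plot 5: eliminating its block and plot leaves {re}.
Block 3, plot 2: eliminating its block and plot leaves {do}.
Block 4, plot 4: eliminating its block and plot leaves {do, fa}.
Block 4, plot 5: eliminating its block and plot leaves {do, fa}.
Block 5, plot 3: eliminating its block and plot leaves {mi}.
Block 5, plot 4: eliminating its block and plot leaves {re}.
Enumerating the assignments across these blanks that avoid any block or plot repeat gives 2 completions.

2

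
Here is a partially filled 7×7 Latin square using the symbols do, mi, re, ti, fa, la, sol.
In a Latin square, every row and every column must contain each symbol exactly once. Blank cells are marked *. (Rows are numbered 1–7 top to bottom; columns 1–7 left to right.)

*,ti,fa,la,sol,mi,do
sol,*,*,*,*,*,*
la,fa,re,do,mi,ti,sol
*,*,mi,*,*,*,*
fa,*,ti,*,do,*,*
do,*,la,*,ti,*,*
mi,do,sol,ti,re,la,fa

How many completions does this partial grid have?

10

Row 1, column 1: eliminating its row and column leaves {re}.
Row 2, column 2: eliminating its row and column leaves {mi, re, la}.
Row 2, column 3: eliminating its row and column leaves {do}.
Row 2, column 4: eliminating its row and column leaves {mi, re, fa}.
Row 2, column 5: eliminating its row and column leaves {fa, la}.
Row 2, column 6: eliminating its row and column leaves {do, re, fa}.
Row 2, column 7: eliminating its row and column leaves {mi, re, ti, la}.
Row 4, column 1: eliminating its row and column leaves {re, ti}.
Row 4, column 2: eliminating its row and column leaves {re, la, sol}.
Row 4, column 4: eliminating its row and column leaves {re, fa, sol}.
Row 4, column 5: eliminating its row and column leaves {fa, la}.
Row 4, column 6: eliminating its row and column leaves {do, re, fa, sol}.
Row 4, column 7: eliminating its row and column leaves {re, ti, la}.
Row 5, column 2: eliminating its row and column leaves {mi, re, la, sol}.
Row 5, column 4: eliminating its row and column leaves {mi, re, sol}.
Row 5, column 6: eliminating its row and column leaves {re, sol}.
Row 5, column 7: eliminating its row and column leaves {mi, re, la}.
Row 6, column 2: eliminating its row and column leaves {mi, re, sol}.
Row 6, column 4: eliminating its row and column leaves {mi, re, fa, sol}.
Row 6, column 6: eliminating its row and column leaves {re, fa, sol}.
Row 6, column 7: eliminating its row and column leaves {mi, re}.
Enumerating the assignments across these blanks that avoid any row or column repeat gives 10 completions.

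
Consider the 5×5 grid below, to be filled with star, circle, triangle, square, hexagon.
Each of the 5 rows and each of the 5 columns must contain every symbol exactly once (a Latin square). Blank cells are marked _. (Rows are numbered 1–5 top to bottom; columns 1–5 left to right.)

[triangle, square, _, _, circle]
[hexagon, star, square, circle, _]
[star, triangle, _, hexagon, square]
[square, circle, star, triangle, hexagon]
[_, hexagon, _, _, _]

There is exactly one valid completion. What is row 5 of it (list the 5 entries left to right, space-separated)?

circle hexagon triangle square star

Row 5, column 1: row 5 has {hexagon} and column 1 has {star, triangle, square, hexagon}, leaving only circle.
Row 5, column 3: row 5 has {circle, hexagon} and column 3 has {star, square}, leaving only triangle.
Row 5, column 5: row 5 has {circle, triangle, hexagon} and column 5 has {circle, square, hexagon}, leaving only star.
Row 5, column 4: row 5 has {star, circle, triangle, hexagon} and column 4 has {circle, triangle, hexagon}, leaving only square.
So row 5 reads: circle hexagon triangle square star.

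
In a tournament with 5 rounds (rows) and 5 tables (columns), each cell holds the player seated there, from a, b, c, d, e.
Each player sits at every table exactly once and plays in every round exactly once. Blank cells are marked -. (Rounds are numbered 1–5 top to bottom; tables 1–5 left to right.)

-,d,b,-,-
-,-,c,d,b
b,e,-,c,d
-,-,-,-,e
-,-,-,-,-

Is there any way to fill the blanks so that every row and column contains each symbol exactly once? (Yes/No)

No round or table among the givens repeats a symbol, and propagating forced cells runs into no contradiction.
One valid completion exists (for instance, c d b e a / e a c d b / b e a c d / a c d b e / d b e a c).

Yes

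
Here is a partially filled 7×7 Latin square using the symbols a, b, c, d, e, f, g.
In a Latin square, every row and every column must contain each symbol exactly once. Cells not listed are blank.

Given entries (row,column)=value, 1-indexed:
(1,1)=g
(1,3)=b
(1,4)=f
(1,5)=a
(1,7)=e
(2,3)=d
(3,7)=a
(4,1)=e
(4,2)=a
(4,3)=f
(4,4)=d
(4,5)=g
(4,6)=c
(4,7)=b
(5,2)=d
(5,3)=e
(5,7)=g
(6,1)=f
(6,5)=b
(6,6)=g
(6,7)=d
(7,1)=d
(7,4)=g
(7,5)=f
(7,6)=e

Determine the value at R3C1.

c

Row 1, column 2: row 1 has {a, b, e, f, g} and column 2 has {a, d}, leaving only c.
Row 1, column 6: row 1 has {a, b, c, e, f, g} and column 6 has {c, e, g}, leaving only d.
Row 5, column 5: row 5 has {d, e, g} and column 5 has {a, b, f, g}, leaving only c.
Row 2, column 5: row 2 has {d} and column 5 has {a, b, c, f, g}, leaving only e.
Row 3, column 5: row 3 has {a} and column 5 has {a, b, c, e, f, g}, leaving only d.
Row 6, column 2: row 6 has {b, d, f, g} and column 2 has {a, c, d}, leaving only e.
Row 7, column 2: row 7 has {d, e, f, g} and column 2 has {a, c, d, e}, leaving only b.
Row 7, column 7: row 7 has {b, d, e, f, g} and column 7 has {a, b, d, e, g}, leaving only c.
Row 2, column 7: row 2 has {d, e} and column 7 has {a, b, c, d, e, g}, leaving only f.
Row 2, column 2: row 2 has {d, e, f} and column 2 has {a, b, c, d, e}, leaving only g.
Row 3, column 2: row 3 has {a, d} and column 2 has {a, b, c, d, e, g}, leaving only f.
Row 3, column 6: row 3 has {a, d, f} and column 6 has {c, d, e, g}, leaving only b.
Row 3 already has {a, b, d, f} and column 1 already has {d, e, f, g}, so row 3, column 1 must be c.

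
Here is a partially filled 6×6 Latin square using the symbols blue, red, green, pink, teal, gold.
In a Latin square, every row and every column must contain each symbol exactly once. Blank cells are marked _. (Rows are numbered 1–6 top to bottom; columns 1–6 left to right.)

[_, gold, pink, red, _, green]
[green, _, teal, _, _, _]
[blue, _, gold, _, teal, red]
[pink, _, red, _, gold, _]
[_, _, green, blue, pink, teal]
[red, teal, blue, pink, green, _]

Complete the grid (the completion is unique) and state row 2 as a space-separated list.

green blue teal gold red pink

Row 2, column 4: row 2 has {green, teal} and column 4 has {blue, red, pink}, leaving only gold.
Row 1, column 1: row 1 has {red, green, pink, gold} and column 1 has {blue, red, green, pink}, leaving only teal.
Row 1, column 5: row 1 has {red, green, pink, teal, gold} and column 5 has {green, pink, teal, gold}, leaving only blue.
Row 2, column 5: row 2 has {green, teal, gold} and column 5 has {blue, green, pink, teal, gold}, leaving only red.
Row 3, column 4: row 3 has {blue, red, teal, gold} and column 4 has {blue, red, pink, gold}, leaving only green.
Row 3, column 2: row 3 has {blue, red, green, teal, gold} and column 2 has {teal, gold}, leaving only pink.
Row 2, column 2: row 2 has {red, green, teal, gold} and column 2 has {pink, teal, gold}, leaving only blue.
Row 2, column 6: row 2 has {blue, red, green, teal, gold} and column 6 has {red, green, teal}, leaving only pink.
So row 2 reads: green blue teal gold red pink.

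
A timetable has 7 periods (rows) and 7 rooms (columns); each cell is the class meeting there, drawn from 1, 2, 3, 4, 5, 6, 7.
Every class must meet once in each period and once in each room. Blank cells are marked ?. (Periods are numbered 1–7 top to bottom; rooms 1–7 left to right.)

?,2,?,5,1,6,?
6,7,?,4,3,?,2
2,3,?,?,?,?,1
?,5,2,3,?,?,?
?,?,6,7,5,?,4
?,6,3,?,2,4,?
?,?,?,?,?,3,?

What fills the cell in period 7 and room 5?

Period 3, room 4: period 3 has {1, 2, 3} and room 4 has {3, 4, 5, 7}, leaving only 6.
Period 5, room 2: period 5 has {4, 5, 6, 7} and room 2 has {2, 3, 5, 6, 7}, leaving only 1.
Period 5, room 1: period 5 has {1, 4, 5, 6, 7} and room 1 has {2, 6}, leaving only 3.
Period 5, room 6: period 5 has {1, 3, 4, 5, 6, 7} and room 6 has {3, 4, 6}, leaving only 2.
Period 6, room 4: period 6 has {2, 3, 4, 6} and room 4 has {3, 4, 5, 6, 7}, leaving only 1.
Period 7, room 2: period 7 has {3} and room 2 has {1, 2, 3, 5, 6, 7}, leaving only 4.
Period 7, room 4: period 7 has {3, 4} and room 4 has {1, 3, 4, 5, 6, 7}, leaving only 2.
Period 7, room 5 is narrowed to {6, 7}.
If it were 7, then period 7, room 3 would be left with no valid symbol.
So period 7, room 5 must be 6.

6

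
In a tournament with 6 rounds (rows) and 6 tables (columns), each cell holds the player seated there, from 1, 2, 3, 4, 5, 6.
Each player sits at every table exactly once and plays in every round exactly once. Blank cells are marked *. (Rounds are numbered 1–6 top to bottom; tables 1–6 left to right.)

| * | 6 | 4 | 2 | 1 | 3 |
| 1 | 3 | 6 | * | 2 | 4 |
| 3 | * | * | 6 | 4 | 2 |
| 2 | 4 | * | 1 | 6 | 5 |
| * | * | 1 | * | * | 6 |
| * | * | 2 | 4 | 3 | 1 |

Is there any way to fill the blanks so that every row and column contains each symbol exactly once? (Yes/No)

No round or table among the givens repeats a symbol, and propagating forced cells runs into no contradiction.
One valid completion exists (for instance, 5 6 4 2 1 3 / 1 3 6 5 2 4 / 3 1 5 6 4 2 / 2 4 3 1 6 5 / 4 2 1 3 5 6 / 6 5 2 4 3 1).

Yes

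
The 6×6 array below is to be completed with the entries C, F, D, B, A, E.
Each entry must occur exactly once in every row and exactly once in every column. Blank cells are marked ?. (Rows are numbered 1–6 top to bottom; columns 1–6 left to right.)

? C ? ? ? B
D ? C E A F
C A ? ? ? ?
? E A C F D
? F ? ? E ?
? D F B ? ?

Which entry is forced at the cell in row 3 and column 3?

D

Row 1, column 5: row 1 has {C, B} and column 5 has {F, A, E}, leaving only D.
Row 1, column 3: row 1 has {C, D, B} and column 3 has {C, F, A}, leaving only E.
Row 2, column 2: row 2 has {C, F, D, A, E} and column 2 has {C, F, D, A, E}, leaving only B.
Row 3, column 5: row 3 has {C, A} and column 5 has {F, D, A, E}, leaving only B.
Row 3 already has {C, B, A} and column 3 already has {C, F, A, E}, so row 3, column 3 must be D.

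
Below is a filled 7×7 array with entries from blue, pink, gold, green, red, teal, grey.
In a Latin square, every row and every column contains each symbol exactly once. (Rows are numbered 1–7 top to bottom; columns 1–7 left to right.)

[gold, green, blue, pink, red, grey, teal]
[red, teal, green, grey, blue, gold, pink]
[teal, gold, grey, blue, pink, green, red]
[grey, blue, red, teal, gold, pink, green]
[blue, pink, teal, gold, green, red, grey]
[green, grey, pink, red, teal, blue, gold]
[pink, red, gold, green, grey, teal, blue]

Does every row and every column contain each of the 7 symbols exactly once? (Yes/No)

Yes

Each row is a permutation of the 7 symbols, and so is each column.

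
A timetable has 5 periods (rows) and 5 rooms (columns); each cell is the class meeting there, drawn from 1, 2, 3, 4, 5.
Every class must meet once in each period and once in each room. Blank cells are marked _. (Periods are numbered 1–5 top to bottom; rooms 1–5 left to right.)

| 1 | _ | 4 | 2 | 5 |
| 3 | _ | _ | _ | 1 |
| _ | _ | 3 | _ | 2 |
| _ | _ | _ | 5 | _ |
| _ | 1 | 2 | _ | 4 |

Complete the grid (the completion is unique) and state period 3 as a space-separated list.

Period 1, room 2: period 1 has {1, 2, 4, 5} and room 2 has {1}, leaving only 3.
Period 2, room 3: period 2 has {1, 3} and room 3 has {2, 3, 4}, leaving only 5.
Period 2, room 4: period 2 has {1, 3, 5} and room 4 has {2, 5}, leaving only 4.
Period 3, room 4: period 3 has {2, 3} and room 4 has {2, 4, 5}, leaving only 1.
Period 2, room 2: period 2 has {1, 3, 4, 5} and room 2 has {1, 3}, leaving only 2.
Period 4, room 2: period 4 has {5} and room 2 has {1, 2, 3}, leaving only 4.
Period 3, room 2: period 3 has {1, 2, 3} and room 2 has {1, 2, 3, 4}, leaving only 5.
Period 3, room 1: period 3 has {1, 2, 3, 5} and room 1 has {1, 3}, leaving only 4.
So period 3 reads: 4 5 3 1 2.

4 5 3 1 2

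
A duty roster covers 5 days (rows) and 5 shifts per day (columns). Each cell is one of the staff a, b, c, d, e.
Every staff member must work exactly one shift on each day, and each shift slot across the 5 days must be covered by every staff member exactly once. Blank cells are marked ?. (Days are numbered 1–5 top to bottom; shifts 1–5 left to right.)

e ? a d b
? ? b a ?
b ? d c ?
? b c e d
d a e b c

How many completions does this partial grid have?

Day 1, shift 2: eliminating its day and shift leaves {c}.
Day 2, shift 1: eliminating its day and shift leaves {c}.
Day 2, shift 2: eliminating its day and shift leaves {c, d, e}.
Day 2, shift 5: eliminating its day and shift leaves {e}.
Day 3, shift 2: eliminating its day and shift leaves {e}.
Day 3, shift 5: eliminating its day and shift leaves {a, e}.
Day 4, shift 1: eliminating its day and shift leaves {a}.
Only one assignment across all blanks avoids any day or shift repeat, giving 1 completion.

1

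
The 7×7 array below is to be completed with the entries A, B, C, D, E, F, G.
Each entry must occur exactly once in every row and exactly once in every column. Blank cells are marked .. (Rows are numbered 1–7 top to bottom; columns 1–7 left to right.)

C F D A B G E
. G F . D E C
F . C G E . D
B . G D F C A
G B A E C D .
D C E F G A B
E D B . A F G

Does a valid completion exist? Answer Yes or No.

No row or column among the givens repeats a symbol, and propagating forced cells runs into no contradiction.
One valid completion exists (for instance, C F D A B G E / A G F B D E C / F A C G E B D / B E G D F C A / G B A E C D F / D C E F G A B / E D B C A F G).

Yes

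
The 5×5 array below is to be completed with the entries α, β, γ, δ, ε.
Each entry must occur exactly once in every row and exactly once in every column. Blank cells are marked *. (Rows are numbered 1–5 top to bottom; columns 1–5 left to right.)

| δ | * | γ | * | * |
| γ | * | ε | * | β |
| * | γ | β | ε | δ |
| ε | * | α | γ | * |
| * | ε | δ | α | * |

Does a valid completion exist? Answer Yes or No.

No

Row 4, column 5: row 4 together with column 5 already contain {α, β, γ, δ, ε} — every symbol — so nothing can go there. The grid has no valid completion.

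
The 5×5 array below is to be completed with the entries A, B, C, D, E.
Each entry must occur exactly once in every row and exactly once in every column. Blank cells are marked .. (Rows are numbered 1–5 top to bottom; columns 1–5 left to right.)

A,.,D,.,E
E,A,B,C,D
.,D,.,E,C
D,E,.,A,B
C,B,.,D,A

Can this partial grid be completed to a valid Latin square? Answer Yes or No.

No row or column among the givens repeats a symbol, and propagating forced cells runs into no contradiction.
One valid completion exists (for instance, A C D B E / E A B C D / B D A E C / D E C A B / C B E D A).

Yes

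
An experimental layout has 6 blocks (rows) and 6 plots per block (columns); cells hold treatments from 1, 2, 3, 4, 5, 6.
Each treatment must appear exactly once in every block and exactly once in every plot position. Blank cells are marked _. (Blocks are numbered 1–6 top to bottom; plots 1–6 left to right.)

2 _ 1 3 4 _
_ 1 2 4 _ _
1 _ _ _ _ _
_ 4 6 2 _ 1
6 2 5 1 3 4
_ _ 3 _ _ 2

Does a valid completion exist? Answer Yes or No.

Yes

No block or plot among the givens repeats a symbol, and propagating forced cells runs into no contradiction.
One valid completion exists (for instance, 2 5 1 3 4 6 / 5 1 2 4 6 3 / 1 3 4 6 2 5 / 3 4 6 2 5 1 / 6 2 5 1 3 4 / 4 6 3 5 1 2).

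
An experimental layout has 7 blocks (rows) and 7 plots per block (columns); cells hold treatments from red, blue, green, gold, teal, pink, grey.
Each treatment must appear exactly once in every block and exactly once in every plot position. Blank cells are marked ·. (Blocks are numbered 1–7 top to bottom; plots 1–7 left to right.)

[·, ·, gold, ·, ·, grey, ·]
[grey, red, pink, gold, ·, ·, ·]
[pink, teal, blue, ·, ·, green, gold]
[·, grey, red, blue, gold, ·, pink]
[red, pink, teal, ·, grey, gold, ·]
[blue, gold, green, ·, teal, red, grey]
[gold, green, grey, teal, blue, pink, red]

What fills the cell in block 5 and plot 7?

Block 1, plot 2: block 1 has {gold, grey} and plot 2 has {red, green, gold, teal, pink, grey}, leaving only blue.
Block 2, plot 5: block 2 has {red, gold, pink, grey} and plot 5 has {blue, gold, teal, grey}, leaving only green.
Block 3, plot 5: block 3 has {blue, green, gold, teal, pink} and plot 5 has {blue, green, gold, teal, grey}, leaving only red.
Block 1, plot 5: block 1 has {blue, gold, grey} and plot 5 has {red, blue, green, gold, teal, grey}, leaving only pink.
Block 3, plot 4: block 3 has {red, blue, green, gold, teal, pink} and plot 4 has {blue, gold, teal}, leaving only grey.
Block 4, plot 6: block 4 has {red, blue, gold, pink, grey} and plot 6 has {red, green, gold, pink, grey}, leaving only teal.
Block 2, plot 6: block 2 has {red, green, gold, pink, grey} and plot 6 has {red, green, gold, teal, pink, grey}, leaving only blue.
Block 2, plot 7: block 2 has {red, blue, green, gold, pink, grey} and plot 7 has {red, gold, pink, grey}, leaving only teal.
Block 1, plot 7: block 1 has {blue, gold, pink, grey} and plot 7 has {red, gold, teal, pink, grey}, leaving only green.
Block 5 already has {red, gold, teal, pink, grey} and plot 7 already has {red, green, gold, teal, pink, grey}, so block 5, plot 7 must be blue.

blue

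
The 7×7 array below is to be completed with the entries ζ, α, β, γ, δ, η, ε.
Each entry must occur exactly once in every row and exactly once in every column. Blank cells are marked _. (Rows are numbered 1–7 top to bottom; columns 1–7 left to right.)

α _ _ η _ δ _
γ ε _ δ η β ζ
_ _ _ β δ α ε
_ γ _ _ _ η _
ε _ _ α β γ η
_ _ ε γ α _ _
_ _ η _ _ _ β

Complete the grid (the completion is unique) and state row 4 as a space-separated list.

β γ δ ε ζ η α

Row 1, column 7: row 1 has {α, δ, η} and column 7 has {ζ, β, η, ε}, leaving only γ.
Row 2, column 3: row 2 has {ζ, β, γ, δ, η, ε} and column 3 has {η, ε}, leaving only α.
Row 6, column 6: row 6 has {α, γ, ε} and column 6 has {α, β, γ, δ, η}, leaving only ζ.
Row 6, column 7: row 6 has {ζ, α, γ, ε} and column 7 has {ζ, β, γ, η, ε}, leaving only δ.
Row 4, column 7: row 4 has {γ, η} and column 7 has {ζ, β, γ, δ, η, ε}, leaving only α.
Row 7, column 6: row 7 has {β, η} and column 6 has {ζ, α, β, γ, δ, η}, leaving only ε.
Row 7, column 4: row 7 has {β, η, ε} and column 4 has {α, β, γ, δ, η}, leaving only ζ.
Row 4, column 4: row 4 has {α, γ, η} and column 4 has {ζ, α, β, γ, δ, η}, leaving only ε.
Row 4, column 5: row 4 has {α, γ, η, ε} and column 5 has {α, β, δ, η}, leaving only ζ.
Row 1, column 5: row 1 has {α, γ, δ, η} and column 5 has {ζ, α, β, δ, η}, leaving only ε.
Row 7, column 1: row 7 has {ζ, β, η, ε} and column 1 has {α, γ, ε}, leaving only δ.
Row 4, column 1: row 4 has {ζ, α, γ, η, ε} and column 1 has {α, γ, δ, ε}, leaving only β.
Row 4, column 3: row 4 has {ζ, α, β, γ, η, ε} and column 3 has {α, η, ε}, leaving only δ.
So row 4 reads: β γ δ ε ζ η α.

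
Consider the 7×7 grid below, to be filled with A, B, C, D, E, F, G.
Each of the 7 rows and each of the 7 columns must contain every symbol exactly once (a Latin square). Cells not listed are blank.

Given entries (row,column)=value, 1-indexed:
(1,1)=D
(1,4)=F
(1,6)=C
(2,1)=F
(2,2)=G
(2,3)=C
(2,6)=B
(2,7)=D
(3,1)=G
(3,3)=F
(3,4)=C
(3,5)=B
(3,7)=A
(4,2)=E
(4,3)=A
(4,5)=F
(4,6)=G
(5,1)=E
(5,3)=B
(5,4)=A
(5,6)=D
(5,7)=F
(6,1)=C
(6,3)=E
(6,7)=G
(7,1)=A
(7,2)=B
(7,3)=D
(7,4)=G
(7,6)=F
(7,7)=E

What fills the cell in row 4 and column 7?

Row 1, column 2: row 1 has {C, D, F} and column 2 has {B, E, G}, leaving only A.
Row 1, column 3: row 1 has {A, C, D, F} and column 3 has {A, B, C, D, E, F}, leaving only G.
Row 1, column 5: row 1 has {A, C, D, F, G} and column 5 has {B, F}, leaving only E.
Row 1, column 7: row 1 has {A, C, D, E, F, G} and column 7 has {A, D, E, F, G}, leaving only B.
Row 4 already has {A, E, F, G} and column 7 already has {A, B, D, E, F, G}, so row 4, column 7 must be C.

C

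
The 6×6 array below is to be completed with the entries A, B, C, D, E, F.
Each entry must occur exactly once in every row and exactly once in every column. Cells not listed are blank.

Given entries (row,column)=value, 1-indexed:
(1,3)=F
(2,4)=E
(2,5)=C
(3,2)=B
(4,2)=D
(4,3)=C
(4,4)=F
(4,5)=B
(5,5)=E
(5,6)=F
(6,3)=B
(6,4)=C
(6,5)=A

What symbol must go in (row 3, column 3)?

Row 1, column 5: row 1 has {F} and column 5 has {A, B, C, E}, leaving only D.
Row 3, column 5: row 3 has {B} and column 5 has {A, B, C, D, E}, leaving only F.
Row 3, column 3 is narrowed to {A, D, E}.
If it were A, then row 5, column 3 would be left with no valid symbol.
If it were D, then row 5, column 3 would be left with no valid symbol.
So row 3, column 3 must be E.

E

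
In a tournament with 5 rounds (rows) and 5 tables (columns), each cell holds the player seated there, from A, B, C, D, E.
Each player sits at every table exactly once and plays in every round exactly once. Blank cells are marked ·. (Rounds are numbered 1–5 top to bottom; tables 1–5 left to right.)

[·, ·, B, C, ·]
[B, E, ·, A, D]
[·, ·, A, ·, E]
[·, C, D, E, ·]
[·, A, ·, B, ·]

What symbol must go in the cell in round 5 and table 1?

D

Round 1, table 2: round 1 has {B, C} and table 2 has {A, C, E}, leaving only D.
Round 1, table 5: round 1 has {B, C, D} and table 5 has {D, E}, leaving only A.
Round 1, table 1: round 1 has {A, B, C, D} and table 1 has {B}, leaving only E.
Round 2, table 3: round 2 has {A, B, D, E} and table 3 has {A, B, D}, leaving only C.
Round 3, table 2: round 3 has {A, E} and table 2 has {A, C, D, E}, leaving only B.
Round 3, table 4: round 3 has {A, B, E} and table 4 has {A, B, C, E}, leaving only D.
Round 3, table 1: round 3 has {A, B, D, E} and table 1 has {B, E}, leaving only C.
Round 5 already has {A, B} and table 1 already has {B, C, E}, so round 5, table 1 must be D.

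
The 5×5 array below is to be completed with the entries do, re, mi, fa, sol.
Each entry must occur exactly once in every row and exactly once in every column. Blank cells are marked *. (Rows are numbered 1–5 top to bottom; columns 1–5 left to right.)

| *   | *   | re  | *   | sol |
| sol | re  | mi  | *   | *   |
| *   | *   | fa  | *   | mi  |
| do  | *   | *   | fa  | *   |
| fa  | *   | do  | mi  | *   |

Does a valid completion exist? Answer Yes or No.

No

Row 1, column 1: row 1 has {re, sol} and column 1 has {do, fa, sol}, so it must be mi.
Row 1, column 4: row 1 has {re, mi, sol} and column 4 has {mi, fa}, so it must be do.
Now row 2, column 4: row 2 together with column 4 already contain {do, re, mi, fa, sol} — every symbol — so nothing can go there. The grid has no valid completion.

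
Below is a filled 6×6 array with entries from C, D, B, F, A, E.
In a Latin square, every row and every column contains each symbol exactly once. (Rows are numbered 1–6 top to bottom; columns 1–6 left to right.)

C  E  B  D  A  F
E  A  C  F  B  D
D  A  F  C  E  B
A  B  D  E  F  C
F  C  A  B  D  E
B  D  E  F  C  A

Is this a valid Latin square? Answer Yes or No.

Every row is a permutation, but column 4 contains F twice (at rows 2 and 6).

No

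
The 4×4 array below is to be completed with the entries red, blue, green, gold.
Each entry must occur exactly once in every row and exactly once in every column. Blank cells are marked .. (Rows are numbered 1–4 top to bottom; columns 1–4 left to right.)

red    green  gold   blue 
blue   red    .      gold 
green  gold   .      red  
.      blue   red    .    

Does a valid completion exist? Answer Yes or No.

Yes

No row or column among the givens repeats a symbol, and propagating forced cells runs into no contradiction.
One valid completion exists (for instance, red green gold blue / blue red green gold / green gold blue red / gold blue red green).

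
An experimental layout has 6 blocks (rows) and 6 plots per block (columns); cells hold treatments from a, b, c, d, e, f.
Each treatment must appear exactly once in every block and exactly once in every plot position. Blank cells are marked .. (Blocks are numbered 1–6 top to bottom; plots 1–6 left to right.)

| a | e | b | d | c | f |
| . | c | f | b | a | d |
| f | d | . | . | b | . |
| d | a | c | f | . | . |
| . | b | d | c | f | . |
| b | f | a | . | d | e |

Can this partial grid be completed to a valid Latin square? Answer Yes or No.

No

Block 6, plot 4: block 6 together with plot 4 already contain {a, b, c, d, e, f} — every symbol — so nothing can go there. The grid has no valid completion.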